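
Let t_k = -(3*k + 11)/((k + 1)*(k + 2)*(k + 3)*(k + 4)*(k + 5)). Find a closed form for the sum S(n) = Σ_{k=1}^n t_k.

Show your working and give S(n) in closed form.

S(n) = n*(-n**2 - 10*n - 31)/(30*(n**3 + 10*n**2 + 31*n + 30))

Ratio r(k) = (k + 1)*(3*k + 14)/((k + 6)*(3*k + 11)).
So A=k + 1 and B=k + 6, with C=k + 11/3.
f must satisfy (k + 1)·f(k+1) − (k + 5)·f(k) = k + 11/3.
Degrees (1,1,1) ⇒ d ≤ 4.
Coefficient equations give f(k) = k*(k + 3)*(k**2 + 7*k + 14)/24.
Get s_k = R·t_k = k*(-k**2 - 7*k - 14)/(8*(k**3 + 7*k**2 + 14*k + 8)) with R(k) = B(k−1)f(k)/C(k) = k*(k + 3)*(k + 5)*(k**2 + 7*k + 14)/(8*(3*k + 11)).
s_(k+1) − s_k = (-3*k - 11)/(k**5 + 15*k**4 + 85*k**3 + 225*k**2 + 274*k + 120) = t_k.
Telescope: S(n) = s_(n+1) − s_(1) = (-n**3 - 10*n**2 - 31*n - 22)/(8*(n**3 + 10*n**2 + 31*n + 30)) − (-11/120) = n*(-n**2 - 10*n - 31)/(30*(n**3 + 10*n**2 + 31*n + 30)).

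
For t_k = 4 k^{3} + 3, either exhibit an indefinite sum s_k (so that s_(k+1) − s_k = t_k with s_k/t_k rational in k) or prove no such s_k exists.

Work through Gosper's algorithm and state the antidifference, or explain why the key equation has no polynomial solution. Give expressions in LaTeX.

The ratio is (4*(k + 1)**3 + 3)/(4*k**3 + 3).
A = 1, B = 1, C = k**3 + 3/4.
Key eq: (1)·f(k+1) = (1)·f(k) + (k**3 + 3/4).
d = 4 from the (0,0,3) case.
Solve for f: f(k) = k*(k**3 - 2*k**2 + k + 3)/4 (degree 4 ≤ 4).
Get s_k = R·t_k = k*(k**3 - 2*k**2 + k + 3) with R(k) = B(k−1)f(k)/C(k) = k*(k**3 - 2*k**2 + k + 3)/(4*k**3 + 3).
s_(k+1) − s_k = 4*k**3 + 3 = t_k.

s_k = k \left(k^{3} - 2 k^{2} + k + 3\right)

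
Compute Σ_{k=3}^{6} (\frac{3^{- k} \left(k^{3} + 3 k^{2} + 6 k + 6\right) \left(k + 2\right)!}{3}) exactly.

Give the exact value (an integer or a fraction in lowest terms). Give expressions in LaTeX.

Σ = 80240/9

Step 1: r(k) = (k**4 + 9*k**3 + 33*k**2 + 61*k + 48)/(3*(k**3 + 3*k**2 + 6*k + 6)).
So A=k/3 + 1 and B=1, with C=k**3 + 3*k**2 + 6*k + 6.
f must satisfy (k/3 + 1)·f(k+1) − (1)·f(k) = k**3 + 3*k**2 + 6*k + 6.
Bound: deg f ≤ 2.
Solving with deg f ≤ 2: f(k) = 3*(k - 1)*(k + 2).
Certificate R = B(k−1)f/C = 3*(k - 1)*(k + 2)/(k**3 + 3*k**2 + 6*k + 6) gives s_k = (k - 1)*(k + 2)*factorial(k + 2)/3**k.
Check: Δs_k = (k**3 + 3*k**2 + 6*k + 6)*factorial(k + 2)/(3*3**k). ✓
Evaluate s at k=7 and k=3: 8960 and 400/9; difference 80240/9.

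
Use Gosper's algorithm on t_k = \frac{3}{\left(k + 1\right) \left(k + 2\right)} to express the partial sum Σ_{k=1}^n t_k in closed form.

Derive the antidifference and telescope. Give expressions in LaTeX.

Ratio r(k) = (k + 1)/(k + 3).
Gosper form: A/B · C(k+1)/C(k) with A=k + 1, B=k + 3, C=1.
Need (k + 1)·f(k+1) − (k + 2)·f(k) = 1.
d = 1 from the (1,1,0) case.
Match coefficients ⇒ f(k) = k.
Then R = B(k−1)f/C = k*(k + 2), so s_k = R(k)·t_k = 3*k/(k + 1).
Δs = 3/(k**2 + 3*k + 2), as required.
s_(n+1) = 3*(n + 1)/(n + 2) and s_(1) = 3/2, so S(n) = 3*n/(2*(n + 2)).

S(n) = \frac{3 n}{2 \left(n + 2\right)}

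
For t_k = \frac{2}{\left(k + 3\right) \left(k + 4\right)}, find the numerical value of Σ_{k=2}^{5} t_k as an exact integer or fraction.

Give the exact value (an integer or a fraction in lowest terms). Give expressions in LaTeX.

Σ = 8/45

The ratio is (k + 3)/(k + 5).
A = k + 3, B = k + 5, C = 1.
Set up (k + 3)·f(k+1) − (k + 4)·f(k) − (1) = 0.
d = 1 from the (1,1,0) case.
A polynomial solution: f(k) = k/3.
R(k) = B(k−1)·f(k)/C(k) = k*(k + 4)/3; s_k = R·t_k = 2*k/(3*(k + 3)).
Δs = 2/(k**2 + 7*k + 12), as required.
Σ_(k=2)^(5) t_k = s_(6) − s_(2) = 4/9 − (4/15) = 8/45.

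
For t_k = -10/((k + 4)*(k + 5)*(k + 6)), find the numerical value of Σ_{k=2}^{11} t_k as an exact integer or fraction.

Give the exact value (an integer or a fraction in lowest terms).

Σ = -575/5712

Ratio r(k) = (k + 4)/(k + 7).
Factor: A=k + 4; B=k + 7; C=1.
Need (k + 4)·f(k+1) − (k + 6)·f(k) = 1.
deg f ≤ 2 (via 1,1,0).
Coefficient equations give f(k) = k*(k + 9)/40.
So s_k = (B(k−1)f/C)·t_k = (k*(k + 6)*(k + 9)/40)·t_k = k*(-k - 9)/(4*(k + 4)*(k + 5)).
s_(k+1) − s_k = -10/(k**3 + 15*k**2 + 74*k + 120) = t_k.
Evaluate s at k=12 and k=2: -63/272 and -11/84; difference -575/5712.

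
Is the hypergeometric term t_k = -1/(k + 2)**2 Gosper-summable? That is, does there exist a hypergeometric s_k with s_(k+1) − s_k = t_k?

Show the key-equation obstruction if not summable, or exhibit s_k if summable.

No; the coefficient equations for f are inconsistent.

Step 1: r(k) = (k + 2)**2/(k + 3)**2.
Take A(k)=k**2 + 4*k + 4, B(k)=k**2 + 6*k + 9, C(k)=1.
Set up (k**2 + 4*k + 4)·f(k+1) − (k**2 + 4*k + 4)·f(k) − (1) = 0.
Bound: deg f ≤ 0.
Write f(k) = c0. Then LHS − RHS = -1, requiring -1 = 0: contradictory. No certificate.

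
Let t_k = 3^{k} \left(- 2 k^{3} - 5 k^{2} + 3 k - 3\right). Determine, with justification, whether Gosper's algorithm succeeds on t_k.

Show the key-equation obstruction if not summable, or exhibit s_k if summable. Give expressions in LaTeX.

Compute t_(k+1)/t_k: get 3*(2*k**3 + 11*k**2 + 13*k + 7)/(2*k**3 + 5*k**2 - 3*k + 3).
Normal form (A,B,C) = (3, 1, k**3 + 5*k**2/2 - 3*k/2 + 3/2).
Key eq: (3)·f(k+1) = (1)·f(k) + (k**3 + 5*k**2/2 - 3*k/2 + 3/2).
deg f ≤ 3 (via 0,0,3).
A polynomial solution: f(k) = (k + 1)*(k**2 - 3*k + 3)/2.
R(k) = B(k−1)·f(k)/C(k) = (k + 1)*(k**2 - 3*k + 3)/(2*k**3 + 5*k**2 - 3*k + 3); s_k = R·t_k = 3**k*(-k**3 + 2*k**2 - 3).
Δs = 3**k*(-2*k**3 - 5*k**2 + 3*k - 3), as required.

Yes. s_k = 3^{k} \left(- k^{3} + 2 k^{2} - 3\right).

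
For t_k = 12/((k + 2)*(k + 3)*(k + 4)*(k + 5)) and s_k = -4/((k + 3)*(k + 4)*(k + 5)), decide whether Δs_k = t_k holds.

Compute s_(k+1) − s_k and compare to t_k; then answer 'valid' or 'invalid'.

s_(k+1) = -4/((k + 4)*(k + 5)*(k + 6))
s_(k+1) − s_k = 12/((k + 3)*(k + 4)*(k + 5)*(k + 6))
(s_(k+1) − s_k) − t_k = -48/((k + 2)*(k + 3)*(k + 4)*(k + 5)*(k + 6))

Invalid: residual -48/(k**5 + 20*k**4 + 155*k**3 + 580*k**2 + 1044*k + 720) ≠ 0.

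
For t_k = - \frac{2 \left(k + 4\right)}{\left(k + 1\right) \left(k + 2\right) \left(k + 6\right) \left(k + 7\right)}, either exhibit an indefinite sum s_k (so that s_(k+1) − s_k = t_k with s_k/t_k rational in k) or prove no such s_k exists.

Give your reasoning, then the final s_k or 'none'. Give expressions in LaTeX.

s_k = \frac{k \left(- k - 7\right)}{6 \left(k^{2} + 7 k + 6\right)}

Compute t_(k+1)/t_k: get (k + 1)*(k + 5)*(k + 6)/((k + 3)*(k + 4)*(k + 8)).
Factor: A=k + 1; B=k + 8; C=k**4 + 16*k**3 + 95*k**2 + 248*k + 240.
Need (k + 1)·f(k+1) − (k + 7)·f(k) = k**4 + 16*k**3 + 95*k**2 + 248*k + 240.
Degrees (1,1,4) ⇒ d ≤ 6.
Match coefficients ⇒ f(k) = k*(k + 2)*(k + 3)*(k + 4)*(k + 5)*(k + 7)/12.
Get s_k = R·t_k = k*(-k - 7)/(6*(k**2 + 7*k + 6)) with R(k) = B(k−1)f(k)/C(k) = k*(k + 2)*(k + 7)**2/(12*(k + 4)).
Δs = 2*(-k - 4)/(k**4 + 16*k**3 + 83*k**2 + 152*k + 84), as required.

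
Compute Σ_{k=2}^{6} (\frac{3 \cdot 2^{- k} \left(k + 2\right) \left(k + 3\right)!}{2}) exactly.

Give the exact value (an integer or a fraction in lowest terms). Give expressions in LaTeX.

Σ = 84960

Compute t_(k+1)/t_k: get (k + 3)*(k + 4)/(2*(k + 2)).
Gosper form: A/B · C(k+1)/C(k) with A=k/2 + 2, B=1, C=k + 2.
Set up (k/2 + 2)·f(k+1) − (1)·f(k) − (k + 2) = 0.
deg f ≤ 0 (via 1,0,1).
Match coefficients ⇒ f(k) = 2.
Then R = B(k−1)f/C = 2/(k + 2), so s_k = R(k)·t_k = 3*factorial(k + 3)/2**k.
Verify: 3*(k + 2)*factorial(k + 3)/(2*2**k) matches t_k.
Σ_(k=2)^(6) t_k = s_(7) − s_(2) = 85050 − (90) = 84960.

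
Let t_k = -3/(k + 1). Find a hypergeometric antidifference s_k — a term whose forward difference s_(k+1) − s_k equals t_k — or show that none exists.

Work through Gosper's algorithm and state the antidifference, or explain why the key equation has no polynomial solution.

no hypergeometric antidifference exists

Compute t_(k+1)/t_k: get (k + 1)/(k + 2).
A = k + 1, B = k + 2, C = 1.
f must satisfy (k + 1)·f(k+1) − (k + 1)·f(k) = 1.
d = 0 from the (1,1,0) case.
Generic f = c0 gives residual -1; -1 = 0 cannot hold, so t_k is not Gosper-summable.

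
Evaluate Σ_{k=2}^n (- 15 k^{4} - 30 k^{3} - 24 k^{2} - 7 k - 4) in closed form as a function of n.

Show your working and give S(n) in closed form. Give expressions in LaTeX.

S(n) = - 3 n^{5} - 15 n^{4} - 28 n^{3} - 23 n^{2} - 11 n + 80

t_(k+1)/t_k = (15*k**4 + 90*k**3 + 204*k**2 + 205*k + 80)/(15*k**4 + 30*k**3 + 24*k**2 + 7*k + 4).
So A=1 and B=1, with C=k**4 + 2*k**3 + 8*k**2/5 + 7*k/15 + 4/15.
Solve (1)·f(k+1) − (1)·f(k) = k**4 + 2*k**3 + 8*k**2/5 + 7*k/15 + 4/15.
deg f ≤ 5 (via 0,0,4).
A polynomial solution: f(k) = k*(3*k**4 - 2*k**2 - k + 4)/15.
Certificate R = B(k−1)f/C = k*(3*k**4 - 2*k**2 - k + 4)/(15*k**4 + 30*k**3 + 24*k**2 + 7*k + 4) gives s_k = k*(-3*k**4 + 2*k**2 + k - 4).
Verify: -15*k**4 - 30*k**3 - 24*k**2 - 7*k - 4 matches t_k.
Evaluate: s_(n+1) = -3*n**5 - 15*n**4 - 28*n**3 - 23*n**2 - 11*n - 4; subtract s_(2) = -84 ⇒ S(n) = -3*n**5 - 15*n**4 - 28*n**3 - 23*n**2 - 11*n + 80.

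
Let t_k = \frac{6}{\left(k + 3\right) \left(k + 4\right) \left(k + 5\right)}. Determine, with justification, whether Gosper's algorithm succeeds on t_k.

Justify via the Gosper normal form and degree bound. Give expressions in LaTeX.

Yes. s_k = \frac{k \left(k + 7\right)}{4 \left(k + 3\right) \left(k + 4\right)}.

The ratio is (k + 3)/(k + 6).
Take A(k)=k + 3, B(k)=k + 6, C(k)=1.
Key eq: (k + 3)·f(k+1) = (k + 5)·f(k) + (1).
Degrees (1,1,0) ⇒ d ≤ 2.
A polynomial solution: f(k) = k*(k + 7)/24.
Get s_k = R·t_k = k*(k + 7)/(4*(k + 3)*(k + 4)) with R(k) = B(k−1)f(k)/C(k) = k*(k + 5)*(k + 7)/24.
Δs = 6/(k**3 + 12*k**2 + 47*k + 60), as required.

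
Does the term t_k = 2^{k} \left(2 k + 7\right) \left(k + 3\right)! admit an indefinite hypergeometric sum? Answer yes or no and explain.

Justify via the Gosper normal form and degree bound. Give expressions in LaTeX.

Yes. s_k = 2^{k} \left(k + 3\right)!.

r(k) = 2*(k + 4)*(2*k + 9)/(2*k + 7) after simplifying.
Take A(k)=2*k + 8, B(k)=1, C(k)=k + 7/2.
Set up (2*k + 8)·f(k+1) − (1)·f(k) − (k + 7/2) = 0.
From deg A=1, deg B=0, deg C=1: d=0.
Solve for f: f(k) = 1/2 (degree 0 ≤ 0).
Certificate R = B(k−1)f/C = 1/(2*k + 7) gives s_k = 2**k*factorial(k + 3).
Verify: 2**k*(2*k + 7)*factorial(k + 3) matches t_k.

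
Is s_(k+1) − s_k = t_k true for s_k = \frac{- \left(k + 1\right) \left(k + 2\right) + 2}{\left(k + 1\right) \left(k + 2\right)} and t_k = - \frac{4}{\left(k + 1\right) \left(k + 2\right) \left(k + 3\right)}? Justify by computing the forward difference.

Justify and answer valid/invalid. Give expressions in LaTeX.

Valid: the claim telescopes to t_k.

s_(k+1) = (-(k + 2)*(k + 3) + 2)/((k + 2)*(k + 3))
s_(k+1) − s_k = -4/(k**3 + 6*k**2 + 11*k + 6)
(s_(k+1) − s_k) − t_k = 0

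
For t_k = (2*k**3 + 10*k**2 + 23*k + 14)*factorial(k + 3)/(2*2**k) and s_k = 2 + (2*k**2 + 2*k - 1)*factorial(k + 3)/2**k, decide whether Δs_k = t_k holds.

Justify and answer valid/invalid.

s_(k+1) = 2**(-k - 1)*(2*k + 2*(k + 1)**2 + 1)*factorial(k + 4) + 2
s_(k+1) − s_k = (2*k**3 + 10*k**2 + 23*k + 14)*factorial(k + 3)/(2*2**k)
(s_(k+1) − s_k) − t_k = 0

valid; difference matches t_k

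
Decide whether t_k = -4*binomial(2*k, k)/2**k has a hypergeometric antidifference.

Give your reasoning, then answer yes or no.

No — negative degree bound, so no certificate f.

Compute t_(k+1)/t_k: get (2*k + 1)/(k + 1).
Gosper form: A/B · C(k+1)/C(k) with A=2*k + 1, B=k + 1, C=1.
Solve (2*k + 1)·f(k+1) − (k)·f(k) = 1.
Degrees (1,1,0) ⇒ d ≤ -1.
Bound -1 < 0, so the key equation has no polynomial solution.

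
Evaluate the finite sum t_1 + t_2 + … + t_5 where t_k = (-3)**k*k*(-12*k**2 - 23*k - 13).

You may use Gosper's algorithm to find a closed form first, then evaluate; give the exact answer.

Σ = 437400

Compute t_(k+1)/t_k: get 3*(-12*k**3 - 59*k**2 - 95*k - 48)/(k*(12*k**2 + 23*k + 13)).
A = -3, B = 1, C = k**3 + 23*k**2/12 + 13*k/12.
Set up (-3)·f(k+1) − (1)·f(k) − (k**3 + 23*k**2/12 + 13*k/12) = 0.
Degrees (0,0,3) ⇒ d ≤ 3.
Solve for f: f(k) = -k*(k - 1)*(3*k + 2)/12 (degree 3 ≤ 3).
Then R = B(k−1)f/C = -(k - 1)*(3*k + 2)/(12*k**2 + 23*k + 13), so s_k = R(k)·t_k = (-3)**k*k*(3*k**2 - k - 2).
Verify: (-3)**k*k*(-12*k**2 - 23*k - 13) matches t_k.
Evaluate s at k=6 and k=1: 437400 and 0; difference 437400.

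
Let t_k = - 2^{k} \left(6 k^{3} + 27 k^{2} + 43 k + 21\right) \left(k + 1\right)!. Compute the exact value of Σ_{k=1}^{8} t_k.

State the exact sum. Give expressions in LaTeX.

The ratio is 2*(6*k**4 + 57*k**3 + 205*k**2 + 327*k + 194)/(6*k**3 + 27*k**2 + 43*k + 21).
Normal form (A,B,C) = (2*k + 4, 1, k**3 + 9*k**2/2 + 43*k/6 + 7/2).
Key eq: (2*k + 4)·f(k+1) = (1)·f(k) + (k**3 + 9*k**2/2 + 43*k/6 + 7/2).
d = 2 from the (1,0,3) case.
Match coefficients ⇒ f(k) = (3*k**2 + 3*k - 1)/6.
Get s_k = R·t_k = -2**k*(3*k**2 + 3*k - 1)*factorial(k + 1) with R(k) = B(k−1)f(k)/C(k) = (3*k**2 + 3*k - 1)/(6*k**3 + 27*k**2 + 43*k + 21).
Verify: -2**k*(6*k**3 + 27*k**2 + 43*k + 21)*factorial(k + 1) matches t_k.
Telescoping: Σ = s_(9) − s_(1) = -499787366400 − (-20) = -499787366380.

Σ = -499787366380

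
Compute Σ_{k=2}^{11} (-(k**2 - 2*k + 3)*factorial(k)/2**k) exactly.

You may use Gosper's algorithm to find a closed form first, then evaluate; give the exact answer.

Σ = -2338875

Ratio r(k) = (k**3 + k**2 + 2*k + 2)/(2*(k**2 - 2*k + 3)).
So A=k/2 + 1/2 and B=1, with C=k**2 - 2*k + 3.
Key eq: (k/2 + 1/2)·f(k+1) = (1)·f(k) + (k**2 - 2*k + 3).
Degrees (1,0,2) ⇒ d ≤ 1.
A polynomial solution: f(k) = 2*(k - 2).
Then R = B(k−1)f/C = 2*(k - 2)/(k**2 - 2*k + 3), so s_k = R(k)·t_k = -2**(1 - k)*(k - 2)*factorial(k).
Δs = -(k**2 - 2*k + 3)*factorial(k)/2**k, as required.
Sum = s_(12) − s_(2); s_(12) = -2338875, s_(2) = 0 ⇒ -2338875.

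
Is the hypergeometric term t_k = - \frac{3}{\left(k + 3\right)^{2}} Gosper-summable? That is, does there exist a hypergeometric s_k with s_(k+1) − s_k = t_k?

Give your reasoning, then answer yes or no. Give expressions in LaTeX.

Compute t_(k+1)/t_k: get (k + 3)**2/(k + 4)**2.
Take A(k)=k**2 + 6*k + 9, B(k)=k**2 + 8*k + 16, C(k)=1.
f must satisfy (k**2 + 6*k + 9)·f(k+1) − (k**2 + 6*k + 9)·f(k) = 1.
From deg A=2, deg B=2, deg C=0: d=0.
Write f(k) = c0. Then LHS − RHS = -1, requiring -1 = 0: contradictory. No certificate.

No. Not Gosper-summable.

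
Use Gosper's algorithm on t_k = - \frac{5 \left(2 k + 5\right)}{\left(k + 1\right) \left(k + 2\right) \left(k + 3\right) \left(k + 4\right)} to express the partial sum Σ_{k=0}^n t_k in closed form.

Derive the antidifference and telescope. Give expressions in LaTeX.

Step 1: r(k) = (k + 1)*(2*k + 7)/((k + 5)*(2*k + 5)).
Gosper form: A/B · C(k+1)/C(k) with A=k + 1, B=k + 5, C=k + 5/2.
Set up (k + 1)·f(k+1) − (k + 4)·f(k) − (k + 5/2) = 0.
Bound: deg f ≤ 3.
Solve for f: f(k) = k*(k + 2)*(k + 4)/6 (degree 3 ≤ 3).
Get s_k = R·t_k = 5*k*(-k - 4)/(3*(k**2 + 4*k + 3)) with R(k) = B(k−1)f(k)/C(k) = k*(k + 2)*(k + 4)**2/(3*(2*k + 5)).
Check: Δs_k = 5*(-2*k - 5)/(k**4 + 10*k**3 + 35*k**2 + 50*k + 24). ✓
Σ_(k=0)^n t_k = s_(n+1) − s_(0) = (5*(-n**2 - 6*n - 5)/(3*(n**2 + 6*n + 8))) − (0), i.e. 5*(-n**2 - 6*n - 5)/(3*(n**2 + 6*n + 8)).

S(n) = \frac{5 \left(- n^{2} - 6 n - 5\right)}{3 \left(n^{2} + 6 n + 8\right)}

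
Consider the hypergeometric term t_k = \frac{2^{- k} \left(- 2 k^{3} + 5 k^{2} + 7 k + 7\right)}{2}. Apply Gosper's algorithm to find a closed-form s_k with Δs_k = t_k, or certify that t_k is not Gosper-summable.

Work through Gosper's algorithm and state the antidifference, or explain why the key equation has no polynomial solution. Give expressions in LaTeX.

s_k = 2^{- k} \left(2 k^{3} + k^{2} + k - 3\right)

The ratio is (2*k**3 + k**2 - 11*k - 17)/(2*(2*k**3 - 5*k**2 - 7*k - 7)).
Take A(k)=1/2, B(k)=1, C(k)=k**3 - 5*k**2/2 - 7*k/2 - 7/2.
f must satisfy (1/2)·f(k+1) − (1)·f(k) = k**3 - 5*k**2/2 - 7*k/2 - 7/2.
d = 3 from the (0,0,3) case.
Solve for f: f(k) = -2*k**3 - k**2 - k + 3 (degree 3 ≤ 3).
Get s_k = R·t_k = (2*k**3 + k**2 + k - 3)/2**k with R(k) = B(k−1)f(k)/C(k) = -2*(2*k**3 + k**2 + k - 3)/(2*k**3 - 5*k**2 - 7*k - 7).
s_(k+1) − s_k = (-2*k**3 + 5*k**2 + 7*k + 7)/(2*2**k) = t_k.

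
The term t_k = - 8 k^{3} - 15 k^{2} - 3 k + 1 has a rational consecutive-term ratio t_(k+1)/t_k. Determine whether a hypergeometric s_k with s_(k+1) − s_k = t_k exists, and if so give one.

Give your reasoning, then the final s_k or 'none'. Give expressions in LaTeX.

s_k = k^{2} \left(- 2 k^{2} - k + 4\right)

Compute t_(k+1)/t_k: get (8*k**3 + 39*k**2 + 57*k + 25)/(8*k**3 + 15*k**2 + 3*k - 1).
Gosper form: A/B · C(k+1)/C(k) with A=1, B=1, C=k**3 + 15*k**2/8 + 3*k/8 - 1/8.
Key eq: (1)·f(k+1) = (1)·f(k) + (k**3 + 15*k**2/8 + 3*k/8 - 1/8).
deg f ≤ 4 (via 0,0,3).
Solving with deg f ≤ 4: f(k) = k**2*(2*k**2 + k - 4)/8.
Then R = B(k−1)f/C = k**2*(2*k**2 + k - 4)/(8*k**3 + 15*k**2 + 3*k - 1), so s_k = R(k)·t_k = k**2*(-2*k**2 - k + 4).
Verify: -8*k**3 - 15*k**2 - 3*k + 1 matches t_k.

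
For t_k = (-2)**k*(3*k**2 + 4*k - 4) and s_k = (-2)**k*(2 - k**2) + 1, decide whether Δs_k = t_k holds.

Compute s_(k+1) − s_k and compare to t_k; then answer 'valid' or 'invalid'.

s_(k+1) = (-2)**(k + 1)*(2 - (k + 1)**2) + 1
s_(k+1) − s_k = (-2)**k*(3*k**2 + 4*k - 4)
(s_(k+1) − s_k) − t_k = 0

Valid: the claim telescopes to t_k.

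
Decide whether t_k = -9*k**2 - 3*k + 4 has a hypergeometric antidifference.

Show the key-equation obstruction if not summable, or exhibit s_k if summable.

t_(k+1)/t_k = (9*k**2 + 21*k + 8)/(9*k**2 + 3*k - 4).
Gosper form: A/B · C(k+1)/C(k) with A=1, B=1, C=k**2 + k/3 - 4/9.
Set up (1)·f(k+1) − (1)·f(k) − (k**2 + k/3 - 4/9) = 0.
deg f ≤ 3 (via 0,0,2).
A polynomial solution: f(k) = k*(3*k**2 - 3*k - 4)/9.
Then R = B(k−1)f/C = k*(3*k**2 - 3*k - 4)/(9*k**2 + 3*k - 4), so s_k = R(k)·t_k = k*(-3*k**2 + 3*k + 4).
s_(k+1) − s_k = -9*k**2 - 3*k + 4 = t_k.

Yes. s_k = k*(-3*k**2 + 3*k + 4).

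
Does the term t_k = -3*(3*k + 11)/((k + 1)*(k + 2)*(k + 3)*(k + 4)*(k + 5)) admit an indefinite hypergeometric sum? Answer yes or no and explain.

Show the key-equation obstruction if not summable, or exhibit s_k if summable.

The ratio is (k + 1)*(3*k + 14)/((k + 6)*(3*k + 11)).
Take A(k)=k + 1, B(k)=k + 6, C(k)=k + 11/3.
Key eq: (k + 1)·f(k+1) = (k + 5)·f(k) + (k + 11/3).
From deg A=1, deg B=1, deg C=1: d=4.
Solving with deg f ≤ 4: f(k) = k*(k + 3)*(k**2 + 7*k + 14)/24.
R(k) = B(k−1)·f(k)/C(k) = k*(k + 3)*(k + 5)*(k**2 + 7*k + 14)/(8*(3*k + 11)); s_k = R·t_k = 3*k*(-k**2 - 7*k - 14)/(8*(k**3 + 7*k**2 + 14*k + 8)).
Check: Δs_k = 3*(-3*k - 11)/(k**5 + 15*k**4 + 85*k**3 + 225*k**2 + 274*k + 120). ✓

Yes. s_k = 3*k*(-k**2 - 7*k - 14)/(8*(k**3 + 7*k**2 + 14*k + 8)).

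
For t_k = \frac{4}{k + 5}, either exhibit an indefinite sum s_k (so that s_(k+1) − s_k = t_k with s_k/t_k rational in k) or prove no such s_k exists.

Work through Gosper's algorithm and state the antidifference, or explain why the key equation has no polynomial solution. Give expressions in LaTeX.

r(k) = (k + 5)/(k + 6) after simplifying.
Factor: A=k + 5; B=k + 6; C=1.
Set up (k + 5)·f(k+1) − (k + 5)·f(k) − (1) = 0.
Bound: deg f ≤ 0.
Put f(k) = c0: A·f(k+1) − B(k−1)·f(k) − C = -1; need -1 = 0 — inconsistent ⇒ no f, not summable.

not Gosper-summable; s_k does not exist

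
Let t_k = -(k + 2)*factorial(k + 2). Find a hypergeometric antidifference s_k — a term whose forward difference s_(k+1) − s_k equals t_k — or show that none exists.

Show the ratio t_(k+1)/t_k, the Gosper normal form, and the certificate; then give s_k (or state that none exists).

t_(k+1)/t_k = (k + 3)**2/(k + 2).
Normal form (A,B,C) = (k + 3, 1, k + 2).
Set up (k + 3)·f(k+1) − (1)·f(k) − (k + 2) = 0.
d = 0 from the (1,0,1) case.
Coefficient equations give f(k) = 1.
So s_k = (B(k−1)f/C)·t_k = (1/(k + 2))·t_k = -factorial(k + 2).
Δs = -(k + 2)*factorial(k + 2), as required.

s_k = -factorial(k + 2)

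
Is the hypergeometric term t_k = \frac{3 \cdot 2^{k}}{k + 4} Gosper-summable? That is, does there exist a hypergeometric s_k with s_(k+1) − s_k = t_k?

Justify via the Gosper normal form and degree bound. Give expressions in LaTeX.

t_(k+1)/t_k = 2*(k + 4)/(k + 5).
Gosper form: A/B · C(k+1)/C(k) with A=2*k + 8, B=k + 5, C=1.
Solve (2*k + 8)·f(k+1) − (k + 4)·f(k) = 1.
deg f ≤ -1 (via 1,1,0).
d = -1 < 0 ⇒ no nonzero polynomial f; not summable.

No — t_k has no hypergeometric antidifference.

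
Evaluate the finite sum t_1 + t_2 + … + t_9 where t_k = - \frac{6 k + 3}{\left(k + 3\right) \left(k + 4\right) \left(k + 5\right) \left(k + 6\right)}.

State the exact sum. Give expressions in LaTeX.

Σ = -167/3640

r(k) = (k + 3)*(2*k + 3)/((k + 7)*(2*k + 1)) after simplifying.
Factor: A=k + 3; B=k + 7; C=k + 1/2.
Need (k + 3)·f(k+1) − (k + 6)·f(k) = k + 1/2.
From deg A=1, deg B=1, deg C=1: d=3.
Coefficient equations give f(k) = k*(k**2 + 12*k + 2)/90.
Then R = B(k−1)f/C = k*(k + 6)*(k**2 + 12*k + 2)/(45*(2*k + 1)), so s_k = R(k)·t_k = -k*(k**2 + 12*k + 2)/(15*(k + 3)*(k + 4)*(k + 5)).
Verify: 3*(-2*k - 1)/(k**4 + 18*k**3 + 119*k**2 + 342*k + 360) matches t_k.
Telescoping: Σ = s_(10) − s_(1) = -74/1365 − (-1/120) = -167/3640.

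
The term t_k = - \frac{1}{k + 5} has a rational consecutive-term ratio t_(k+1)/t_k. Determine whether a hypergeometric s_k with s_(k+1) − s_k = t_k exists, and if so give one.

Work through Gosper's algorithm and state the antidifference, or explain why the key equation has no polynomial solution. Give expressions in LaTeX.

none (Gosper's algorithm certifies no s_k)

t_(k+1)/t_k = (k + 5)/(k + 6).
Factor: A=k + 5; B=k + 6; C=1.
Set up (k + 5)·f(k+1) − (k + 5)·f(k) − (1) = 0.
deg f ≤ 0 (via 1,1,0).
Write f(k) = c0. Then LHS − RHS = -1, requiring -1 = 0: contradictory. No certificate.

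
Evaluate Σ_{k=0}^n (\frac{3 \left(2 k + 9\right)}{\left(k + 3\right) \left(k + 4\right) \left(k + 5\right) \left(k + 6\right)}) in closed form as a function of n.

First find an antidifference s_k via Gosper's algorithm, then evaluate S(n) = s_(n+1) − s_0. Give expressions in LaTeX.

The ratio is (k + 3)*(2*k + 11)/((k + 7)*(2*k + 9)).
Factor: A=k + 3; B=k + 7; C=k + 9/2.
Need (k + 3)·f(k+1) − (k + 6)·f(k) = k + 9/2.
deg f ≤ 3 (via 1,1,1).
Solving with deg f ≤ 3: f(k) = k*(k + 4)*(k + 8)/30.
Certificate R = B(k−1)f/C = k*(k + 4)*(k + 6)*(k + 8)/(15*(2*k + 9)) gives s_k = k*(k + 8)/(5*(k**2 + 8*k + 15)).
Δs = 3*(2*k + 9)/(k**4 + 18*k**3 + 119*k**2 + 342*k + 360), as required.
s_(n+1) = (n**2 + 10*n + 9)/(5*(n**2 + 10*n + 24)) and s_(0) = 0, so S(n) = (n**2 + 10*n + 9)/(5*(n**2 + 10*n + 24)).

S(n) = \frac{n^{2} + 10 n + 9}{5 \left(n^{2} + 10 n + 24\right)}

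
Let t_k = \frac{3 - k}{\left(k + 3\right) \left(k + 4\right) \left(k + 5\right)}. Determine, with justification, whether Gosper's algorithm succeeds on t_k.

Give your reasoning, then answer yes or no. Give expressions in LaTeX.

Yes. s_k = \frac{k}{\left(k + 3\right) \left(k + 4\right)}.

Ratio r(k) = (k - 2)*(k + 3)/((k - 3)*(k + 6)).
So A=k + 3 and B=k + 6, with C=k - 3.
Key eq: (k + 3)·f(k+1) = (k + 5)·f(k) + (k - 3).
Bound: deg f ≤ 2.
A polynomial solution: f(k) = -k.
So s_k = (B(k−1)f/C)·t_k = (-k*(k + 5)/(k - 3))·t_k = k/((k + 3)*(k + 4)).
Check: Δs_k = (3 - k)/(k**3 + 12*k**2 + 47*k + 60). ✓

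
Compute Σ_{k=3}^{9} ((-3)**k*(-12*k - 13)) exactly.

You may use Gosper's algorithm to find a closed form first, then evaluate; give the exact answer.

t_(k+1)/t_k = 3*(-12*k - 25)/(12*k + 13).
Take A(k)=-3, B(k)=1, C(k)=k + 13/12.
Solve (-3)·f(k+1) − (1)·f(k) = k + 13/12.
From deg A=0, deg B=0, deg C=1: d=1.
Coefficient equations give f(k) = -(3*k + 1)/12.
R(k) = B(k−1)·f(k)/C(k) = -(3*k + 1)/(12*k + 13); s_k = R·t_k = (-3)**k*(3*k + 1).
s_(k+1) − s_k = (-3)**k*(-12*k - 13) = t_k.
Σ_(k=3)^(9) t_k = s_(10) − s_(3) = 1830519 − (-270) = 1830789.

Σ = 1830789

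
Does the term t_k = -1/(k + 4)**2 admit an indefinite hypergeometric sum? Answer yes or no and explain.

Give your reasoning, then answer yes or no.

No; the coefficient equations for f are inconsistent.

t_(k+1)/t_k = (k + 4)**2/(k + 5)**2.
So A=k**2 + 8*k + 16 and B=k**2 + 10*k + 25, with C=1.
Need (k**2 + 8*k + 16)·f(k+1) − (k**2 + 8*k + 16)·f(k) = 1.
Degrees (2,2,0) ⇒ d ≤ 0.
Write f(k) = c0. Then LHS − RHS = -1, requiring -1 = 0: contradictory. No certificate.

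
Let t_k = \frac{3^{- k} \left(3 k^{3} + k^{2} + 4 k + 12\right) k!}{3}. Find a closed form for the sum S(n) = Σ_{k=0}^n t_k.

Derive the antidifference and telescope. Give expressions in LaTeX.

S(n) = \frac{3^{- n} \left(12 \cdot 3^{n} + 3 n^{3} n! + 10 n^{2} n! + 7 n n!\right)}{3}

The ratio is (k + 1)*(4*k + 3*(k + 1)**3 + (k + 1)**2 + 16)/(3*(3*k**3 + k**2 + 4*k + 12)).
So A=k/3 + 1/3 and B=1, with C=k**3 + k**2/3 + 4*k/3 + 4.
Key eq: (k/3 + 1/3)·f(k+1) = (1)·f(k) + (k**3 + k**2/3 + 4*k/3 + 4).
From deg A=1, deg B=0, deg C=3: d=2.
Solving with deg f ≤ 2: f(k) = (k - 1)*(3*k + 4).
So s_k = (B(k−1)f/C)·t_k = (3*(k - 1)*(3*k + 4)/(3*k**3 + k**2 + 4*k + 12))·t_k = (k - 1)*(3*k + 4)*factorial(k)/3**k.
Verify: (3*k**3 + k**2 + 4*k + 12)*factorial(k)/(3*3**k) matches t_k.
Telescope: S(n) = s_(n+1) − s_(0) = 3**(-n - 1)*n*(3*n + 7)*factorial(n + 1) − (-4) = (12*3**n + 3*n**3*factorial(n) + 10*n**2*factorial(n) + 7*n*factorial(n))/(3*3**n).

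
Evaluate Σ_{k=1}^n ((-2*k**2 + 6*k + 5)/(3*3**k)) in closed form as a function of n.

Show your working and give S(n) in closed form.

S(n) = 3**(-n - 1)*(4*3**n + n**2 - 4)

Ratio r(k) = (2*k**2 - 2*k - 9)/(3*(2*k**2 - 6*k - 5)).
Normal form (A,B,C) = (1/3, 1, k**2 - 3*k - 5/2).
f must satisfy (1/3)·f(k+1) − (1)·f(k) = k**2 - 3*k - 5/2.
Degrees (0,0,2) ⇒ d ≤ 2.
Coefficient equations give f(k) = -3*(k - 3)*(k + 1)/2.
Certificate R = B(k−1)f/C = -3*(k - 3)*(k + 1)/(2*k**2 - 6*k - 5) gives s_k = (k**2 - 2*k - 3)/3**k.
s_(k+1) − s_k = (-2*k**2 + 6*k + 5)/(3*3**k) = t_k.
s_(n+1) = 3**(-n - 1)*(n**2 - 4) and s_(1) = -4/3, so S(n) = 3**(-n - 1)*(4*3**n + n**2 - 4).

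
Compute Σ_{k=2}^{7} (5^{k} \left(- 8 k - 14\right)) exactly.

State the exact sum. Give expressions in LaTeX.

Σ = -6640500

Ratio r(k) = 5*(4*k + 11)/(4*k + 7).
Normal form (A,B,C) = (5, 1, k + 7/4).
Solve (5)·f(k+1) − (1)·f(k) = k + 7/4.
From deg A=0, deg B=0, deg C=1: d=1.
Solving with deg f ≤ 1: f(k) = (2*k + 1)/8.
Get s_k = R·t_k = 5**k*(-2*k - 1) with R(k) = B(k−1)f(k)/C(k) = (2*k + 1)/(2*(4*k + 7)).
Verify: 5**k*(-8*k - 14) matches t_k.
Evaluate s at k=8 and k=2: -6640625 and -125; difference -6640500.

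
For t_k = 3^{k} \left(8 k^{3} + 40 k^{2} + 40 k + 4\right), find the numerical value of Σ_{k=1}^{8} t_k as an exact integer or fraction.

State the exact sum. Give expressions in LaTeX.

Σ = 59856000

t_(k+1)/t_k = 3*(2*k**3 + 16*k**2 + 36*k + 23)/(2*k**3 + 10*k**2 + 10*k + 1).
Take A(k)=3, B(k)=1, C(k)=k**3 + 5*k**2 + 5*k + 1/2.
Solve (3)·f(k+1) − (1)·f(k) = k**3 + 5*k**2 + 5*k + 1/2.
Degrees (0,0,3) ⇒ d ≤ 3.
A polynomial solution: f(k) = (4*k**3 + 2*k**2 - 4*k - 1)/8.
R(k) = B(k−1)·f(k)/C(k) = (4*k**3 + 2*k**2 - 4*k - 1)/(4*(2*k**3 + 10*k**2 + 10*k + 1)); s_k = R·t_k = 3**k*(4*k**3 + 2*k**2 - 4*k - 1).
Verify: 3**k*(8*k**3 + 40*k**2 + 40*k + 4) matches t_k.
Sum = s_(9) − s_(1); s_(9) = 59856003, s_(1) = 3 ⇒ 59856000.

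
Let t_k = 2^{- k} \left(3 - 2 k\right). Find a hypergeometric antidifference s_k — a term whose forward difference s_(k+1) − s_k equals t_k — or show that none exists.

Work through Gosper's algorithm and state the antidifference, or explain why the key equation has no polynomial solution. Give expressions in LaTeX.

Step 1: r(k) = (2*k - 1)/(2*(2*k - 3)).
Factor: A=1/2; B=1; C=k - 3/2.
f must satisfy (1/2)·f(k+1) − (1)·f(k) = k - 3/2.
d = 1 from the (0,0,1) case.
Solving with deg f ≤ 1: f(k) = 1 - 2*k.
So s_k = (B(k−1)f/C)·t_k = (-2*(2*k - 1)/(2*k - 3))·t_k = 2*(2*k - 1)/2**k.
Δs = (3 - 2*k)/2**k, as required.

s_k = 2 \cdot 2^{- k} \left(2 k - 1\right)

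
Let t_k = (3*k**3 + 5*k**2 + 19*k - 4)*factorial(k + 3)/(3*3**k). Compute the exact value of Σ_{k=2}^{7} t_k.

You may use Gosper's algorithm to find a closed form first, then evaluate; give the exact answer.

Ratio r(k) = (3*k**4 + 26*k**3 + 94*k**2 + 175*k + 92)/(3*(3*k**3 + 5*k**2 + 19*k - 4)).
A = k/3 + 4/3, B = 1, C = k**3 + 5*k**2/3 + 19*k/3 - 4/3.
Key eq: (k/3 + 4/3)·f(k+1) = (1)·f(k) + (k**3 + 5*k**2/3 + 19*k/3 - 4/3).
deg f ≤ 2 (via 1,0,3).
Solve for f: f(k) = k*(3*k - 4) (degree 2 ≤ 2).
So s_k = (B(k−1)f/C)·t_k = (3*k*(3*k - 4)/(3*k**3 + 5*k**2 + 19*k - 4))·t_k = k*(3*k - 4)*factorial(k + 3)/3**k.
Verify: (3*k**3 + 5*k**2 + 19*k - 4)*factorial(k + 3)/(3*3**k) matches t_k.
Sum = s_(8) − s_(2); s_(8) = 78848000/81, s_(2) = 160/3 ⇒ 78843680/81.

Σ = 78843680/81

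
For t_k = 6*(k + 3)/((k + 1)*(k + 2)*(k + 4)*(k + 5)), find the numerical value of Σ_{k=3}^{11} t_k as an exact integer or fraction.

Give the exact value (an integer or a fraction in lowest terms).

Σ = 135/1456

Ratio r(k) = (k + 1)*(k + 4)**2/((k + 3)**2*(k + 6)).
So A=k + 1 and B=k + 6, with C=k**2 + 6*k + 9.
Set up (k + 1)·f(k+1) − (k + 5)·f(k) − (k**2 + 6*k + 9) = 0.
d = 4 from the (1,1,2) case.
Solve for f: f(k) = k*(k + 2)*(k + 3)*(k + 5)/8 (degree 4 ≤ 4).
Certificate R = B(k−1)f/C = k*(k + 2)*(k + 5)**2/(8*(k + 3)) gives s_k = 3*k*(k + 5)/(4*(k**2 + 5*k + 4)).
Check: Δs_k = 6*(k + 3)/(k**4 + 12*k**3 + 49*k**2 + 78*k + 40). ✓
Evaluate s at k=12 and k=3: 153/208 and 9/14; difference 135/1456.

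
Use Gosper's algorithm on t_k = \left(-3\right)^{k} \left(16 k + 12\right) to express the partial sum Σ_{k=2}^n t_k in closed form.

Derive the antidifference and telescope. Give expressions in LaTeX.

Step 1: r(k) = 3*(-4*k - 7)/(4*k + 3).
So A=-3 and B=1, with C=k + 3/4.
Set up (-3)·f(k+1) − (1)·f(k) − (k + 3/4) = 0.
d = 1 from the (0,0,1) case.
Coefficient equations give f(k) = -k/4.
Certificate R = B(k−1)f/C = -k/(4*k + 3) gives s_k = -4*(-3)**k*k.
Verify: (-3)**k*(16*k + 12) matches t_k.
s_(n+1) = 12*(-3)**n*(n + 1) and s_(2) = -72, so S(n) = 12*(-3)**n*n + 12*(-3)**n + 72.

S(n) = 12 \left(-3\right)^{n} n + 12 \left(-3\right)^{n} + 72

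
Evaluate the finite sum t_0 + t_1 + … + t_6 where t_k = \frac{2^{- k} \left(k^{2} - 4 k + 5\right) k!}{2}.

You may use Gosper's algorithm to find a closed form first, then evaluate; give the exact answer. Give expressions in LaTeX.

Σ = 977/8

r(k) = (k**3 - k**2 + 2)/(2*(k**2 - 4*k + 5)) after simplifying.
Take A(k)=k/2 + 1/2, B(k)=1, C(k)=k**2 - 4*k + 5.
Key eq: (k/2 + 1/2)·f(k+1) = (1)·f(k) + (k**2 - 4*k + 5).
Degrees (1,0,2) ⇒ d ≤ 1.
Match coefficients ⇒ f(k) = 2*(k - 4).
R(k) = B(k−1)·f(k)/C(k) = 2*(k - 4)/(k**2 - 4*k + 5); s_k = R·t_k = (k - 4)*factorial(k)/2**k.
s_(k+1) − s_k = (k**2 - 4*k + 5)*factorial(k)/(2*2**k) = t_k.
Telescoping: Σ = s_(7) − s_(0) = 945/8 − (-4) = 977/8.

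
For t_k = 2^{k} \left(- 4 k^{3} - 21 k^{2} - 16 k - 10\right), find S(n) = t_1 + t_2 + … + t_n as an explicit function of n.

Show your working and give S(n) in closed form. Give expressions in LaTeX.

Compute t_(k+1)/t_k: get 2*(4*k**3 + 33*k**2 + 70*k + 51)/(4*k**3 + 21*k**2 + 16*k + 10).
So A=2 and B=1, with C=k**3 + 21*k**2/4 + 4*k + 5/2.
Set up (2)·f(k+1) − (1)·f(k) − (k**3 + 21*k**2/4 + 4*k + 5/2) = 0.
deg f ≤ 3 (via 0,0,3).
A polynomial solution: f(k) = k*(4*k**2 - 3*k + 4)/4.
Then R = B(k−1)f/C = k*(4*k**2 - 3*k + 4)/(4*k**3 + 21*k**2 + 16*k + 10), so s_k = R(k)·t_k = 2**k*k*(-4*k**2 + 3*k - 4).
s_(k+1) − s_k = 2**k*(-4*k**3 - 21*k**2 - 16*k - 10) = t_k.
s_(n+1) = 2**(n + 1)*(-4*n**3 - 9*n**2 - 10*n - 5) and s_(1) = -10, so S(n) = -8*2**n*n**3 - 18*2**n*n**2 - 20*2**n*n - 10*2**n + 10.

S(n) = - 8 \cdot 2^{n} n^{3} - 18 \cdot 2^{n} n^{2} - 20 \cdot 2^{n} n - 10 \cdot 2^{n} + 10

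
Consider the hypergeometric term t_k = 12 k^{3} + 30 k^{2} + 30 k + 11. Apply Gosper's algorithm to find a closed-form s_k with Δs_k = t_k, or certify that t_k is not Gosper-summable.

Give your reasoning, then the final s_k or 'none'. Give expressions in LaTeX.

Ratio r(k) = (12*k**3 + 66*k**2 + 126*k + 83)/(12*k**3 + 30*k**2 + 30*k + 11).
A = 1, B = 1, C = k**3 + 5*k**2/2 + 5*k/2 + 11/12.
Key eq: (1)·f(k+1) = (1)·f(k) + (k**3 + 5*k**2/2 + 5*k/2 + 11/12).
Bound: deg f ≤ 4.
Solving with deg f ≤ 4: f(k) = k*(3*k**3 + 4*k**2 + 3*k + 1)/12.
Certificate R = B(k−1)f/C = k*(3*k**3 + 4*k**2 + 3*k + 1)/(12*k**3 + 30*k**2 + 30*k + 11) gives s_k = k*(3*k**3 + 4*k**2 + 3*k + 1).
Verify: 12*k**3 + 30*k**2 + 30*k + 11 matches t_k.

s_k = k \left(3 k^{3} + 4 k^{2} + 3 k + 1\right)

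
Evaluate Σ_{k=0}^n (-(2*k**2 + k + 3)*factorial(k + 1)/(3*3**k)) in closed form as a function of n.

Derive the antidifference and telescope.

t_(k+1)/t_k = (k + 2)*(k + 2*(k + 1)**2 + 4)/(3*(2*k**2 + k + 3)).
Factor: A=k/3 + 2/3; B=1; C=k**2 + k/2 + 3/2.
Key eq: (k/3 + 2/3)·f(k+1) = (1)·f(k) + (k**2 + k/2 + 3/2).
Degrees (1,0,2) ⇒ d ≤ 1.
Solving with deg f ≤ 1: f(k) = 3*(2*k + 1)/2.
So s_k = (B(k−1)f/C)·t_k = (3*(2*k + 1)/(2*k**2 + k + 3))·t_k = -(2*k + 1)*factorial(k + 1)/3**k.
Check: Δs_k = -(2*k**2 + k + 3)*factorial(k + 1)/(3*3**k). ✓
Evaluate: s_(n+1) = -3**(-n - 1)*(2*n + 3)*factorial(n + 2); subtract s_(0) = -1 ⇒ S(n) = 3**(-n - 1)*(3**(n + 1) - 2*n**3*factorial(n) - 9*n**2*factorial(n) - 13*n*factorial(n) - 6*factorial(n)).

S(n) = 3**(-n - 1)*(3**(n + 1) - 2*n**3*factorial(n) - 9*n**2*factorial(n) - 13*n*factorial(n) - 6*factorial(n))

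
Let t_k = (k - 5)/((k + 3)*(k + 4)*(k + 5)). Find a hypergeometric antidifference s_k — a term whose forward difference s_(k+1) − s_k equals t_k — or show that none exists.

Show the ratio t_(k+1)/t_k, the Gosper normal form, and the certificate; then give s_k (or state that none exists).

The ratio is (k - 4)*(k + 3)/((k - 5)*(k + 6)).
Factor: A=k + 3; B=k + 6; C=k - 5.
f must satisfy (k + 3)·f(k+1) − (k + 5)·f(k) = k - 5.
From deg A=1, deg B=1, deg C=1: d=2.
Solve for f: f(k) = -k*(k + 19)/12 (degree 2 ≤ 2).
R(k) = B(k−1)·f(k)/C(k) = -k*(k + 5)*(k + 19)/(12*(k - 5)); s_k = R·t_k = k*(-k - 19)/(12*(k + 3)*(k + 4)).
Check: Δs_k = (k - 5)/(k**3 + 12*k**2 + 47*k + 60). ✓

s_k = k*(-k - 19)/(12*(k + 3)*(k + 4))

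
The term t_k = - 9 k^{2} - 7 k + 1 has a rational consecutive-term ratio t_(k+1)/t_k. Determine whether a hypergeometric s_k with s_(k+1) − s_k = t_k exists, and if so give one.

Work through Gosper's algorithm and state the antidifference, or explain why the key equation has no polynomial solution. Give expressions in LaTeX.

s_k = k \left(- 3 k^{2} + k + 3\right)

t_(k+1)/t_k = (9*k**2 + 25*k + 15)/(9*k**2 + 7*k - 1).
Factor: A=1; B=1; C=k**2 + 7*k/9 - 1/9.
Solve (1)·f(k+1) − (1)·f(k) = k**2 + 7*k/9 - 1/9.
Degrees (0,0,2) ⇒ d ≤ 3.
Solve for f: f(k) = k*(3*k**2 - k - 3)/9 (degree 3 ≤ 3).
Then R = B(k−1)f/C = k*(3*k**2 - k - 3)/(9*k**2 + 7*k - 1), so s_k = R(k)·t_k = k*(-3*k**2 + k + 3).
Δs = -9*k**2 - 7*k + 1, as required.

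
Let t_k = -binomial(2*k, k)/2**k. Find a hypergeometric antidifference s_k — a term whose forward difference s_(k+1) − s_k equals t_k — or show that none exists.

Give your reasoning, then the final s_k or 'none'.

Ratio r(k) = (2*k + 1)/(k + 1).
A = 2*k + 1, B = k + 1, C = 1.
Key eq: (2*k + 1)·f(k+1) = (k)·f(k) + (1).
d = -1 from the (1,1,0) case.
deg f ≤ -1 is impossible — no certificate.

not Gosper-summable; s_k does not exist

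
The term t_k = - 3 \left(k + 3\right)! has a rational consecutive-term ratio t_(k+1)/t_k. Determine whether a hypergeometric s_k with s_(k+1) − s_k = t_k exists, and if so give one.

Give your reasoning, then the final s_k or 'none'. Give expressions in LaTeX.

no hypergeometric antidifference exists

The ratio is k + 4.
Gosper form: A/B · C(k+1)/C(k) with A=k + 4, B=1, C=1.
Solve (k + 4)·f(k+1) − (1)·f(k) = 1.
Bound: deg f ≤ -1.
Bound -1 < 0, so the key equation has no polynomial solution.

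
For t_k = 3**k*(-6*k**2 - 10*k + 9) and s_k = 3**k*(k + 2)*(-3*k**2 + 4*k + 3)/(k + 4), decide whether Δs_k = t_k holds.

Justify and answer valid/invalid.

Invalid: residual 3**k*(12*k**3 + 62*k**2 + 70*k - 66)/(k**2 + 9*k + 20) ≠ 0.

s_(k+1) = 3**(k + 1)*(k + 3)*(4*k - 3*(k + 1)**2 + 7)/(k + 5)
s_(k+1) − s_k = 3**k*(-6*k**4 - 52*k**3 - 139*k**2 - 49*k + 114)/(k**2 + 9*k + 20)
(s_(k+1) − s_k) − t_k = 3**k*(12*k**3 + 62*k**2 + 70*k - 66)/(k**2 + 9*k + 20)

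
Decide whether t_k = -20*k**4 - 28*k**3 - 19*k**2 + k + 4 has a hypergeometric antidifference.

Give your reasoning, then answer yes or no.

Yes. s_k = k*(-4*k**4 + 3*k**3 + k**2 + 3*k + 1).

t_(k+1)/t_k = (20*k**4 + 108*k**3 + 223*k**2 + 201*k + 62)/(20*k**4 + 28*k**3 + 19*k**2 - k - 4).
A = 1, B = 1, C = k**4 + 7*k**3/5 + 19*k**2/20 - k/20 - 1/5.
f must satisfy (1)·f(k+1) − (1)·f(k) = k**4 + 7*k**3/5 + 19*k**2/20 - k/20 - 1/5.
deg f ≤ 5 (via 0,0,4).
Solve for f: f(k) = k*(4*k**4 - 3*k**3 - k**2 - 3*k - 1)/20 (degree 5 ≤ 5).
Then R = B(k−1)f/C = k*(4*k**4 - 3*k**3 - k**2 - 3*k - 1)/(20*k**4 + 28*k**3 + 19*k**2 - k - 4), so s_k = R(k)·t_k = k*(-4*k**4 + 3*k**3 + k**2 + 3*k + 1).
Δs = -20*k**4 - 28*k**3 - 19*k**2 + k + 4, as required.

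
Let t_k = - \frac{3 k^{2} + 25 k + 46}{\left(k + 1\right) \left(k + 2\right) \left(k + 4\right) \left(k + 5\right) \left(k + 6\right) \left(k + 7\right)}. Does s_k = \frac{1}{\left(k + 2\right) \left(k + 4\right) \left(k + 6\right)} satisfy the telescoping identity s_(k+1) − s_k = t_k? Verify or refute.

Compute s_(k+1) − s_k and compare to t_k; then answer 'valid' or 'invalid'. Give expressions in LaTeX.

s_(k+1) = 1/((k + 3)*(k + 5)*(k + 7))
s_(k+1) − s_k = 1/((k + 3)*(k + 5)*(k + 7)) - 1/((k + 2)*(k + 4)*(k + 6))
(s_(k+1) − s_k) − t_k = (4*k**2 + 37*k + 81)/(k**7 + 28*k**6 + 322*k**5 + 1960*k**4 + 6769*k**3 + 13132*k**2 + 13068*k + 5040)

Invalid: residual \frac{4 k^{2} + 37 k + 81}{k^{7} + 28 k^{6} + 322 k^{5} + 1960 k^{4} + 6769 k^{3} + 13132 k^{2} + 13068 k + 5040} ≠ 0.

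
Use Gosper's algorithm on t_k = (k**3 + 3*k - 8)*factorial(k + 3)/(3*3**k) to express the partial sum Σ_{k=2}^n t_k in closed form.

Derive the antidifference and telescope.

Step 1: r(k) = (k + 4)*(3*k + (k + 1)**3 - 5)/(3*(k**3 + 3*k - 8)).
So A=k/3 + 4/3 and B=1, with C=k**3 + 3*k - 8.
Need (k/3 + 4/3)·f(k+1) − (1)·f(k) = k**3 + 3*k - 8.
Degrees (1,0,3) ⇒ d ≤ 2.
Solving with deg f ≤ 2: f(k) = 3*k*(k - 3).
So s_k = (B(k−1)f/C)·t_k = (3*k*(k - 3)/(k**3 + 3*k - 8))·t_k = k*(k - 3)*factorial(k + 3)/3**k.
s_(k+1) − s_k = (k**3 + 3*k - 8)*factorial(k + 3)/(3*3**k) = t_k.
Σ_(k=2)^n t_k = s_(n+1) − s_(2) = (3**(-n - 1)*(n - 2)*(n + 1)*factorial(n + 4)) − (-80/3), i.e. 3**(-n - 1)*(80*3**n + n**6*factorial(n) + 9*n**5*factorial(n) + 23*n**4*factorial(n) - 5*n**3*factorial(n) - 96*n**2*factorial(n) - 124*n*factorial(n) - 48*factorial(n)).

S(n) = 3**(-n - 1)*(80*3**n + n**6*factorial(n) + 9*n**5*factorial(n) + 23*n**4*factorial(n) - 5*n**3*factorial(n) - 96*n**2*factorial(n) - 124*n*factorial(n) - 48*factorial(n))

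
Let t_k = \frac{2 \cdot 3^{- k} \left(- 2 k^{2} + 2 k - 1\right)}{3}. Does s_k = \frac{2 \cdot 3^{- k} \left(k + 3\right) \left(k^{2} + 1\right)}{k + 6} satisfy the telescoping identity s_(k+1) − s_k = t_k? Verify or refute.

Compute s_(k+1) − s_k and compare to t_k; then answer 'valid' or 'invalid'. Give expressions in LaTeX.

Invalid: residual \frac{2 \cdot 3^{- k} \left(2 k^{3} + 13 k^{2} - 11 k + 9\right)}{k^{2} + 13 k + 42} ≠ 0.

s_(k+1) = 2*(k + 4)*((k + 1)**2 + 1)/(3*3**k*(k + 7))
s_(k+1) − s_k = 2*(-2*k**4 - 18*k**3 - 20*k**2 + 38*k - 15)/(3*3**k*(k**2 + 13*k + 42))
(s_(k+1) − s_k) − t_k = 2*(2*k**3 + 13*k**2 - 11*k + 9)/(3**k*(k**2 + 13*k + 42))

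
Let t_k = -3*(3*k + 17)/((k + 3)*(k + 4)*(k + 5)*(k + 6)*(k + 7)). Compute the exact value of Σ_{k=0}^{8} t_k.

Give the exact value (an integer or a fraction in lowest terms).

Ratio r(k) = (k + 3)*(3*k + 20)/((k + 8)*(3*k + 17)).
A = k + 3, B = k + 8, C = k + 17/3.
Set up (k + 3)·f(k+1) − (k + 7)·f(k) − (k + 17/3) = 0.
d = 4 from the (1,1,1) case.
A polynomial solution: f(k) = k*(k + 5)*(k**2 + 13*k + 54)/216.
Get s_k = R·t_k = k*(-k**2 - 13*k - 54)/(24*(k**3 + 13*k**2 + 54*k + 72)) with R(k) = B(k−1)f(k)/C(k) = k*(k + 5)*(k + 7)*(k**2 + 13*k + 54)/(72*(3*k + 17)).
Check: Δs_k = 3*(-3*k - 17)/(k**5 + 25*k**4 + 245*k**3 + 1175*k**2 + 2754*k + 2520). ✓
Telescoping: Σ = s_(9) − s_(0) = -21/520 − (0) = -21/520.

Σ = -21/520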